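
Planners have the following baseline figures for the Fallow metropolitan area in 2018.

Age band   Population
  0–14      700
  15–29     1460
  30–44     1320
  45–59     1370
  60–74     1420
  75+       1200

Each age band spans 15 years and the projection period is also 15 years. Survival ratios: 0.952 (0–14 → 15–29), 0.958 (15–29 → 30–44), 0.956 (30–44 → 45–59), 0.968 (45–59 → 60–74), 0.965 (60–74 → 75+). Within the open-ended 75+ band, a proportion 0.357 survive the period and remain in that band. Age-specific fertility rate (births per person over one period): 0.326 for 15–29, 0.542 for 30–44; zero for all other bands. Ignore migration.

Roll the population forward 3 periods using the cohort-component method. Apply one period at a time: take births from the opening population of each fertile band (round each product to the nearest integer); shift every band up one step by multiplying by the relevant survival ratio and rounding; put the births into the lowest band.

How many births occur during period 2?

After projecting period 1:
Births: 1460 × 0.326 = 476 ; 1320 × 0.542 = 715 ⇒ total 1191
15–29: 700 × 0.952 = 666
30–44: 1460 × 0.958 = 1399
45–59: 1320 × 0.956 = 1262
60–74: 1370 × 0.968 = 1326
75+: 1420 × 0.965 + 1200 × 0.357 = 1370 + 428 = 1798
→ [1191, 666, 1399, 1262, 1326, 1798]
After projecting period 2:
Births: 666 × 0.326 = 217 ; 1399 × 0.542 = 758 ⇒ total 975
15–29: 1191 × 0.952 = 1134
30–44: 666 × 0.958 = 638
45–59: 1399 × 0.956 = 1337
60–74: 1262 × 0.968 = 1222
75+: 1326 × 0.965 + 1798 × 0.357 = 1280 + 642 = 1922
→ [975, 1134, 638, 1337, 1222, 1922]

975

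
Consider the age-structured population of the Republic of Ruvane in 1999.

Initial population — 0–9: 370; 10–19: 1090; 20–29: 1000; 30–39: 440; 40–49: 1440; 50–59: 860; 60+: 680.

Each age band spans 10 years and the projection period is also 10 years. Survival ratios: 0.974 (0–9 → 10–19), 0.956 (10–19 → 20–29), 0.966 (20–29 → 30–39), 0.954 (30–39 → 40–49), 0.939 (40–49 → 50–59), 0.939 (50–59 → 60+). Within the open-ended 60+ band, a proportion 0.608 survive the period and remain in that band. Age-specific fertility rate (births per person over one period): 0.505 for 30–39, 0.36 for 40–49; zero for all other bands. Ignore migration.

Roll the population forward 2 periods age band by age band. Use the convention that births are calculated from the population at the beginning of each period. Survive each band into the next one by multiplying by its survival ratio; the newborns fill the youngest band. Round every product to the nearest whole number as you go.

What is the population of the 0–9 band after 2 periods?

Call the groups 1 to 7, youngest first.
— Period 1 —
Births: 440 × 0.505 = 222 ; 1440 × 0.36 = 518 → 740
Group 2: 370 × 0.974 = 360
Group 3: 1090 × 0.956 = 1042
Group 4: 1000 × 0.966 = 966
Group 5: 440 × 0.954 = 420
Group 6: 1440 × 0.939 = 1352
Group 7: 860 × 0.939 + 680 × 0.608 = 808 + 413 = 1221
End of period: [740, 360, 1042, 966, 420, 1352, 1221]
— Period 2 —
Births: 966 × 0.505 = 488 ; 420 × 0.36 = 151 → 639
Group 2: 740 × 0.974 = 721
Group 3: 360 × 0.956 = 344
Group 4: 1042 × 0.966 = 1007
Group 5: 966 × 0.954 = 922
Group 6: 420 × 0.939 = 394
Group 7: 1352 × 0.939 + 1221 × 0.608 = 1270 + 742 = 2012
End of period: [639, 721, 344, 1007, 922, 394, 2012]

639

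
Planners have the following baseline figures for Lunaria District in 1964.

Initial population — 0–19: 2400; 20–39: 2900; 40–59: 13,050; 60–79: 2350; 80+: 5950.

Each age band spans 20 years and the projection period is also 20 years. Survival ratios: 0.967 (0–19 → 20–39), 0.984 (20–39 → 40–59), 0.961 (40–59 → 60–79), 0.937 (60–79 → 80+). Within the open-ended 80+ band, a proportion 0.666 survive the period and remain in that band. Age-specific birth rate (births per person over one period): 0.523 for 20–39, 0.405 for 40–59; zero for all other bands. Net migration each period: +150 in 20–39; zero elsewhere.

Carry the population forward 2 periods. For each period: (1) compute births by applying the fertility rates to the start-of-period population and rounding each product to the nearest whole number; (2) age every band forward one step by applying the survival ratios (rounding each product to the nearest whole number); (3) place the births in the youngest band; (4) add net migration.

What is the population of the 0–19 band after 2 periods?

2448

Period 1.
Births: 2900 × 0.523 = 1517 ; 13050 × 0.405 = 5285 ⇒ total 6802
20–39: 2400 × 0.967 = 2321
40–59: 2900 × 0.984 = 2854
60–79: 13050 × 0.961 = 12541
80+: 2350 × 0.937 + 5950 × 0.666 = 2202 + 3963 = 6165
Net migration: 20–39 + 150 → 2471
→ [6802, 2471, 2854, 12541, 6165]
Period 2.
Births: 2471 × 0.523 = 1292 ; 2854 × 0.405 = 1156 ⇒ total 2448
20–39: 6802 × 0.967 = 6578
40–59: 2471 × 0.984 = 2431
60–79: 2854 × 0.961 = 2743
80+: 12541 × 0.937 + 6165 × 0.666 = 11751 + 4106 = 15857
Net migration: 20–39 + 150 → 6728
→ [2448, 6728, 2431, 2743, 15857]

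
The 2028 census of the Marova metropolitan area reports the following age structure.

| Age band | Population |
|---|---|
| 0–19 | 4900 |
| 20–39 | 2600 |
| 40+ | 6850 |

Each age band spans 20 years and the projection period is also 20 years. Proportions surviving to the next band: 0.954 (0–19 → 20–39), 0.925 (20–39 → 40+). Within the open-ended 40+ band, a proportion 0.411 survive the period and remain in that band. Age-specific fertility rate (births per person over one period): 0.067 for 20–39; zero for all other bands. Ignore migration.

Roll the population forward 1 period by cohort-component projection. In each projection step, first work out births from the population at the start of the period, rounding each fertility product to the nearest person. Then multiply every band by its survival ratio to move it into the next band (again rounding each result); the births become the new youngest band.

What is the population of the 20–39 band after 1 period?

4675

[period 1]
Births: 2600 * 0.067 = 174
20–39: 4900 * 0.954 = 4675
40+: 2600 * 0.925 + 6850 * 0.411 = 2405 + 2815 = 5220
End of period: [174, 4675, 5220]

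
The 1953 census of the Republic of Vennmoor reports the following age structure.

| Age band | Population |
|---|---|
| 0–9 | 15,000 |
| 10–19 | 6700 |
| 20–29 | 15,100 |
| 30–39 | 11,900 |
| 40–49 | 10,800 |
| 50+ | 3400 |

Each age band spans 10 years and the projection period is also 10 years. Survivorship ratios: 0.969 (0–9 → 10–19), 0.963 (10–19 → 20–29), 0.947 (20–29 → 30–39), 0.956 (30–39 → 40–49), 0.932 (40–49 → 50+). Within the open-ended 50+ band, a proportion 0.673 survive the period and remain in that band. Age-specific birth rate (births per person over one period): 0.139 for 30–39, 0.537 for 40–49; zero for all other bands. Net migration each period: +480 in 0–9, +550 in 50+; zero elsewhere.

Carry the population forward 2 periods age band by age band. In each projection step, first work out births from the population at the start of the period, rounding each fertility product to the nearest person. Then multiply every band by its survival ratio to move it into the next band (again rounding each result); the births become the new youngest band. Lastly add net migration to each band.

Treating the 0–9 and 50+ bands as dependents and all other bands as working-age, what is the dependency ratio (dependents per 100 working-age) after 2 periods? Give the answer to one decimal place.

68.5

Period 1:
Births: 11900 × 0.139 = 1654, 10800 × 0.537 = 5800 → 7454
10–19: 15000 × 0.969 = 14535
20–29: 6700 × 0.963 = 6452
30–39: 15100 × 0.947 = 14300
40–49: 11900 × 0.956 = 11376
50+: 10800 × 0.932 + 3400 × 0.673 = 10066 + 2288 = 12354
Net migration: 0–9 + 480 → 7934; 50+ + 550 → 12904
End of period: [7934, 14535, 6452, 14300, 11376, 12904]
Period 2:
Births: 14300 × 0.139 = 1988, 11376 × 0.537 = 6109 → 8097
10–19: 7934 × 0.969 = 7688
20–29: 14535 × 0.963 = 13997
30–39: 6452 × 0.947 = 6110
40–49: 14300 × 0.956 = 13671
50+: 11376 × 0.932 + 12904 × 0.673 = 10602 + 8684 = 19286
Net migration: 0–9 + 480 → 8577; 50+ + 550 → 19836
End of period: [8577, 7688, 13997, 6110, 13671, 19836]
Dependents (band 0–9 + band 50+) = 8577 + 19836 = 28413; working-age = 41466; ratio = 28413/41466 × 100 = 68.5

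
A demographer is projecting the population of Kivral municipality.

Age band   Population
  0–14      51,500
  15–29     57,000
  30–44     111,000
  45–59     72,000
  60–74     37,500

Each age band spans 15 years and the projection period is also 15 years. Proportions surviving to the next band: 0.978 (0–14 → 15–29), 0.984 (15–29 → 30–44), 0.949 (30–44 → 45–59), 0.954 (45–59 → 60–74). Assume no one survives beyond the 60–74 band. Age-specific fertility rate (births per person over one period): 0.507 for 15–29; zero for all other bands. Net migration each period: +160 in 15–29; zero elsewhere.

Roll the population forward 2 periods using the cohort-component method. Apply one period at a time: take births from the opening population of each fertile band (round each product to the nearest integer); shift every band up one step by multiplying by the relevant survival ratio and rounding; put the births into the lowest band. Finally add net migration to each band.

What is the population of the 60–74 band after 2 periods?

Let band 1 be 0–14 through band 5 = 60–74.
Period 1:
Births: 57000 × 0.507 = 28899
Band 2: 51500 × 0.978 = 50367
Band 3: 57000 × 0.984 = 56088
Band 4: 111000 × 0.949 = 105339
Band 5: 72000 × 0.954 = 68688
Net migration: Band 2 + 160 → 50527
End of period: [28899, 50527, 56088, 105339, 68688]
Period 2:
Births: 50527 × 0.507 = 25617
Band 2: 28899 × 0.978 = 28263
Band 3: 50527 × 0.984 = 49719
Band 4: 56088 × 0.949 = 53228
Band 5: 105339 × 0.954 = 100493
Net migration: Band 2 + 160 → 28423
End of period: [25617, 28423, 49719, 53228, 100493]

100493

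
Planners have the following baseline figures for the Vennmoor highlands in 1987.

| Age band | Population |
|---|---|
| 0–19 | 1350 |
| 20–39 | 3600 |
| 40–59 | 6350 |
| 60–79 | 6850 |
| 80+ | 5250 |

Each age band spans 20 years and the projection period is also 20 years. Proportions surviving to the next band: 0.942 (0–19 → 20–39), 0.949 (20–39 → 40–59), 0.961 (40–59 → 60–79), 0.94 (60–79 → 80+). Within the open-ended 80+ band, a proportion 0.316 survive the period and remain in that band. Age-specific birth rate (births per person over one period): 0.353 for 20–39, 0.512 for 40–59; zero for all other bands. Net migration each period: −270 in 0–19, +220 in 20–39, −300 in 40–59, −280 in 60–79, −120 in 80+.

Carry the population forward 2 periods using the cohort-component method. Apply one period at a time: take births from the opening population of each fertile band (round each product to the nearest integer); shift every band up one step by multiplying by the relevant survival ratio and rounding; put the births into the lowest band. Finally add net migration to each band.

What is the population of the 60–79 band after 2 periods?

Let band 1 be 0–19 through band 5 = 80+.
Period 1.
Births: 3600 × 0.353 = 1271 ; 6350 × 0.512 = 3251 ⇒ total 4522
Band 2: 1350 × 0.942 = 1272
Band 3: 3600 × 0.949 = 3416
Band 4: 6350 × 0.961 = 6102
Band 5: 6850 × 0.94 + 5250 × 0.316 = 6439 + 1659 = 8098
Net migration: Band 1 − 270 → 4252; Band 2 + 220 → 1492; Band 3 − 300 → 3116; Band 4 − 280 → 5822; Band 5 − 120 → 7978
→ [4252, 1492, 3116, 5822, 7978]
Period 2.
Births: 1492 × 0.353 = 527 ; 3116 × 0.512 = 1595 ⇒ total 2122
Band 2: 4252 × 0.942 = 4005
Band 3: 1492 × 0.949 = 1416
Band 4: 3116 × 0.961 = 2994
Band 5: 5822 × 0.94 + 7978 × 0.316 = 5473 + 2521 = 7994
Net migration: Band 1 − 270 → 1852; Band 2 + 220 → 4225; Band 3 − 300 → 1116; Band 4 − 280 → 2714; Band 5 − 120 → 7874
→ [1852, 4225, 1116, 2714, 7874]

2714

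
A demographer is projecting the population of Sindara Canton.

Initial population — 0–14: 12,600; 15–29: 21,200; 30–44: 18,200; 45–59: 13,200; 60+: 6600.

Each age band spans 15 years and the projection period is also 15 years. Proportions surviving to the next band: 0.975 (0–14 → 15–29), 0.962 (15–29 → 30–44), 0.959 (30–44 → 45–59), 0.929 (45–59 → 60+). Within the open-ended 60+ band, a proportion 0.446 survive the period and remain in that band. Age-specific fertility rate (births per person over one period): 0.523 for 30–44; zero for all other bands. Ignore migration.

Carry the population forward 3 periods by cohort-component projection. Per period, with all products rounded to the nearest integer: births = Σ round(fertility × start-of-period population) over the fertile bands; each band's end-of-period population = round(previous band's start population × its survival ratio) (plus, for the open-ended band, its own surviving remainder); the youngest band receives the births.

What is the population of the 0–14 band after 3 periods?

6181

After projecting period 1:
Births: 18200 × 0.523 = 9519
15–29: 12600 × 0.975 = 12285
30–44: 21200 × 0.962 = 20394
45–59: 18200 × 0.959 = 17454
60+: 13200 × 0.929 + 6600 × 0.446 = 12263 + 2944 = 15207
Giving 9519 / 12285 / 20394 / 17454 / 15207.
After projecting period 2:
Births: 20394 × 0.523 = 10666
15–29: 9519 × 0.975 = 9281
30–44: 12285 × 0.962 = 11818
45–59: 20394 × 0.959 = 19558
60+: 17454 × 0.929 + 15207 × 0.446 = 16215 + 6782 = 22997
Giving 10666 / 9281 / 11818 / 19558 / 22997.
After projecting period 3:
Births: 11818 × 0.523 = 6181
15–29: 10666 × 0.975 = 10399
30–44: 9281 × 0.962 = 8928
45–59: 11818 × 0.959 = 11333
60+: 19558 × 0.929 + 22997 × 0.446 = 18169 + 10257 = 28426
Giving 6181 / 10399 / 8928 / 11333 / 28426.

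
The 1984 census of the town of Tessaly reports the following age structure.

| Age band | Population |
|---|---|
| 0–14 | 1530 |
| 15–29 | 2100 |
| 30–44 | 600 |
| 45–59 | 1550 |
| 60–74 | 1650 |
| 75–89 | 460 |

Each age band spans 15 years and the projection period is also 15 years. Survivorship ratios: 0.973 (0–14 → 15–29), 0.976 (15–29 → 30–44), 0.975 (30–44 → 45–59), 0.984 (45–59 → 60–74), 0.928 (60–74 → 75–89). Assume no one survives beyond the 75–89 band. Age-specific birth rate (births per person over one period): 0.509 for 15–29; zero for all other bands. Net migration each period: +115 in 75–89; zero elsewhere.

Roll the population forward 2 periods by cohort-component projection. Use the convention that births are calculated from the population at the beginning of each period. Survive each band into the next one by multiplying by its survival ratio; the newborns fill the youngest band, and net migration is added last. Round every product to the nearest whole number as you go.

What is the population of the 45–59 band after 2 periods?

Numbering the groups 1..6 from youngest to oldest:
[period 1]
Births: 2100 × 0.509 = 1069
Group 2: 1530 × 0.973 = 1489
Group 3: 2100 × 0.976 = 2050
Group 4: 600 × 0.975 = 585
Group 5: 1550 × 0.984 = 1525
Group 6: 1650 × 0.928 = 1531
Net migration: Group 6 + 115 → 1646
→ [1069, 1489, 2050, 585, 1525, 1646]
[period 2]
Births: 1489 × 0.509 = 758
Group 2: 1069 × 0.973 = 1040
Group 3: 1489 × 0.976 = 1453
Group 4: 2050 × 0.975 = 1999
Group 5: 585 × 0.984 = 576
Group 6: 1525 × 0.928 = 1415
Net migration: Group 6 + 115 → 1530
→ [758, 1040, 1453, 1999, 576, 1530]

1999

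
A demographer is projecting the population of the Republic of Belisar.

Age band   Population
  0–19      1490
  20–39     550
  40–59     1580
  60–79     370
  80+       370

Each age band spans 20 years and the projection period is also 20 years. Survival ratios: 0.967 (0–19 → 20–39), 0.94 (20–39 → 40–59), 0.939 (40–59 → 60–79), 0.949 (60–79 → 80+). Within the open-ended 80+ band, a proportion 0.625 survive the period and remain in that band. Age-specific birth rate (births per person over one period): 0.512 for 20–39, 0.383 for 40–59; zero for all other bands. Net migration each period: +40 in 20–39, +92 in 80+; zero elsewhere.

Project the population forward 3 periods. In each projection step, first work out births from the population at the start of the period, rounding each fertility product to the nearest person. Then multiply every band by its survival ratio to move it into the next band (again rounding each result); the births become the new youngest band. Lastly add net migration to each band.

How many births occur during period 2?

Call the bands 1 to 5, youngest first.
Period 1:
Births: 550 * 0.512 = 282 ; 1580 * 0.383 = 605 ⇒ total 887
Band 2: 1490 * 0.967 = 1441
Band 3: 550 * 0.94 = 517
Band 4: 1580 * 0.939 = 1484
Band 5: 370 * 0.949 + 370 * 0.625 = 351 + 231 = 582
Net migration: Band 2 + 40 → 1481; Band 5 + 92 → 674
Population now: 0–19=887, 20–39=1481, 40–59=517, 60–79=1484, 80+=674
Period 2:
Births: 1481 * 0.512 = 758 ; 517 * 0.383 = 198 ⇒ total 956
Band 2: 887 * 0.967 = 858
Band 3: 1481 * 0.94 = 1392
Band 4: 517 * 0.939 = 485
Band 5: 1484 * 0.949 + 674 * 0.625 = 1408 + 421 = 1829
Net migration: Band 2 + 40 → 898; Band 5 + 92 → 1921
Population now: 0–19=956, 20–39=898, 40–59=1392, 60–79=485, 80+=1921

956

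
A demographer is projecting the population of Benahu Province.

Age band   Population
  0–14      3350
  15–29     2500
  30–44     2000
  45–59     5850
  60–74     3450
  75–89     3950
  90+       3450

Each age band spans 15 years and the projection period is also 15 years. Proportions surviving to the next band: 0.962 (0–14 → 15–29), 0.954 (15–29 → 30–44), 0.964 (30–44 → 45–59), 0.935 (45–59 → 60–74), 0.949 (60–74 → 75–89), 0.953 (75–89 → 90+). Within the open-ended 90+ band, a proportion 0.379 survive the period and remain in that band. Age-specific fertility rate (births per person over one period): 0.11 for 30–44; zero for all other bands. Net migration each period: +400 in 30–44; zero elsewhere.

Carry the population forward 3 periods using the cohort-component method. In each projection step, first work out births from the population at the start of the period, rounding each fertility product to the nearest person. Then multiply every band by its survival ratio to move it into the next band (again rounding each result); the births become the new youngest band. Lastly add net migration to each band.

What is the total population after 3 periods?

Call the groups 1 to 7, youngest first.
[period 1]
Births: 2000 × 0.11 = 220
Group 2: 3350 × 0.962 = 3223
Group 3: 2500 × 0.954 = 2385
Group 4: 2000 × 0.964 = 1928
Group 5: 5850 × 0.935 = 5470
Group 6: 3450 × 0.949 = 3274
Group 7: 3950 × 0.953 + 3450 × 0.379 = 3764 + 1308 = 5072
Net migration: Group 3 + 400 → 2785
Population now: 0–14=220, 15–29=3223, 30–44=2785, 45–59=1928, 60–74=5470, 75–89=3274, 90+=5072
[period 2]
Births: 2785 × 0.11 = 306
Group 2: 220 × 0.962 = 212
Group 3: 3223 × 0.954 = 3075
Group 4: 2785 × 0.964 = 2685
Group 5: 1928 × 0.935 = 1803
Group 6: 5470 × 0.949 = 5191
Group 7: 3274 × 0.953 + 5072 × 0.379 = 3120 + 1922 = 5042
Net migration: Group 3 + 400 → 3475
Population now: 0–14=306, 15–29=212, 30–44=3475, 45–59=2685, 60–74=1803, 75–89=5191, 90+=5042
[period 3]
Births: 3475 × 0.11 = 382
Group 2: 306 × 0.962 = 294
Group 3: 212 × 0.954 = 202
Group 4: 3475 × 0.964 = 3350
Group 5: 2685 × 0.935 = 2510
Group 6: 1803 × 0.949 = 1711
Group 7: 5191 × 0.953 + 5042 × 0.379 = 4947 + 1911 = 6858
Net migration: Group 3 + 400 → 602
Population now: 0–14=382, 15–29=294, 30–44=602, 45–59=3350, 60–74=2510, 75–89=1711, 90+=6858
Total after period 3: 382 + 294 + 602 + 3350 + 2510 + 1711 + 6858 = 15707

15707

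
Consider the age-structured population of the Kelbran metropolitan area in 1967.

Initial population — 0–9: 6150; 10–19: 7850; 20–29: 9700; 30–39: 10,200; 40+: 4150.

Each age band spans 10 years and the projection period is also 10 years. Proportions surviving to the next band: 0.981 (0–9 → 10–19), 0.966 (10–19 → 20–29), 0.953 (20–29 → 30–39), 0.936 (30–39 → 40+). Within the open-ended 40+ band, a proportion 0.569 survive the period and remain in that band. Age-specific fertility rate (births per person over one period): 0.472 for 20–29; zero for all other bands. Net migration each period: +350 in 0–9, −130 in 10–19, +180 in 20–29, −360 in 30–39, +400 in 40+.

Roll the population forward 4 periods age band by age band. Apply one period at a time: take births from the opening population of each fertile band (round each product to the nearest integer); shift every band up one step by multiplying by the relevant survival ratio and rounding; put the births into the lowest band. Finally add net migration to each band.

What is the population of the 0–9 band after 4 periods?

[period 1]
Births: 9700 * 0.472 = 4578
10–19: 6150 * 0.981 = 6033
20–29: 7850 * 0.966 = 7583
30–39: 9700 * 0.953 = 9244
40+: 10200 * 0.936 + 4150 * 0.569 = 9547 + 2361 = 11908
Net migration: 0–9 + 350 → 4928; 10–19 − 130 → 5903; 20–29 + 180 → 7763; 30–39 − 360 → 8884; 40+ + 400 → 12308
End of period: [4928, 5903, 7763, 8884, 12308]
[period 2]
Births: 7763 * 0.472 = 3664
10–19: 4928 * 0.981 = 4834
20–29: 5903 * 0.966 = 5702
30–39: 7763 * 0.953 = 7398
40+: 8884 * 0.936 + 12308 * 0.569 = 8315 + 7003 = 15318
Net migration: 0–9 + 350 → 4014; 10–19 − 130 → 4704; 20–29 + 180 → 5882; 30–39 − 360 → 7038; 40+ + 400 → 15718
End of period: [4014, 4704, 5882, 7038, 15718]
[period 3]
Births: 5882 * 0.472 = 2776
10–19: 4014 * 0.981 = 3938
20–29: 4704 * 0.966 = 4544
30–39: 5882 * 0.953 = 5606
40+: 7038 * 0.936 + 15718 * 0.569 = 6588 + 8944 = 15532
Net migration: 0–9 + 350 → 3126; 10–19 − 130 → 3808; 20–29 + 180 → 4724; 30–39 − 360 → 5246; 40+ + 400 → 15932
End of period: [3126, 3808, 4724, 5246, 15932]
[period 4]
Births: 4724 * 0.472 = 2230
10–19: 3126 * 0.981 = 3067
20–29: 3808 * 0.966 = 3679
30–39: 4724 * 0.953 = 4502
40+: 5246 * 0.936 + 15932 * 0.569 = 4910 + 9065 = 13975
Net migration: 0–9 + 350 → 2580; 10–19 − 130 → 2937; 20–29 + 180 → 3859; 30–39 − 360 → 4142; 40+ + 400 → 14375
End of period: [2580, 2937, 3859, 4142, 14375]

2580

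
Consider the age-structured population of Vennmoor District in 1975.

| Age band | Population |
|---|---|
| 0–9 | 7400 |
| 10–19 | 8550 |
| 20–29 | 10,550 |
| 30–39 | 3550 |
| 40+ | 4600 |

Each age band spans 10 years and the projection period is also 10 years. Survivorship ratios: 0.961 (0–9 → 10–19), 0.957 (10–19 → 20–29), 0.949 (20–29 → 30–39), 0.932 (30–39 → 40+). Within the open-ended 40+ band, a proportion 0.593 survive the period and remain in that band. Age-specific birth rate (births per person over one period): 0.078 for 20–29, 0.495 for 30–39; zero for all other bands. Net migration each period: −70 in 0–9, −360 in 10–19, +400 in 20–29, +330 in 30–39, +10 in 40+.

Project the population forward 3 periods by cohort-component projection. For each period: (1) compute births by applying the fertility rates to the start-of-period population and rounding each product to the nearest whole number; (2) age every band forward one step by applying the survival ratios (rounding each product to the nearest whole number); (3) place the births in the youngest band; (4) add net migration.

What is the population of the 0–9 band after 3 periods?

4660

Call the bands 1 to 5, youngest first.
Period 1:
Births: 10550 * 0.078 = 823 ; 3550 * 0.495 = 1757 ⇒ total 2580
Band 2: 7400 * 0.961 = 7111
Band 3: 8550 * 0.957 = 8182
Band 4: 10550 * 0.949 = 10012
Band 5: 3550 * 0.932 + 4600 * 0.593 = 3309 + 2728 = 6037
Net migration: Band 1 − 70 → 2510; Band 2 − 360 → 6751; Band 3 + 400 → 8582; Band 4 + 330 → 10342; Band 5 + 10 → 6047
End of period: [2510, 6751, 8582, 10342, 6047]
Period 2:
Births: 8582 * 0.078 = 669 ; 10342 * 0.495 = 5119 ⇒ total 5788
Band 2: 2510 * 0.961 = 2412
Band 3: 6751 * 0.957 = 6461
Band 4: 8582 * 0.949 = 8144
Band 5: 10342 * 0.932 + 6047 * 0.593 = 9639 + 3586 = 13225
Net migration: Band 1 − 70 → 5718; Band 2 − 360 → 2052; Band 3 + 400 → 6861; Band 4 + 330 → 8474; Band 5 + 10 → 13235
End of period: [5718, 2052, 6861, 8474, 13235]
Period 3:
Births: 6861 * 0.078 = 535 ; 8474 * 0.495 = 4195 ⇒ total 4730
Band 2: 5718 * 0.961 = 5495
Band 3: 2052 * 0.957 = 1964
Band 4: 6861 * 0.949 = 6511
Band 5: 8474 * 0.932 + 13235 * 0.593 = 7898 + 7848 = 15746
Net migration: Band 1 − 70 → 4660; Band 2 − 360 → 5135; Band 3 + 400 → 2364; Band 4 + 330 → 6841; Band 5 + 10 → 15756
End of period: [4660, 5135, 2364, 6841, 15756]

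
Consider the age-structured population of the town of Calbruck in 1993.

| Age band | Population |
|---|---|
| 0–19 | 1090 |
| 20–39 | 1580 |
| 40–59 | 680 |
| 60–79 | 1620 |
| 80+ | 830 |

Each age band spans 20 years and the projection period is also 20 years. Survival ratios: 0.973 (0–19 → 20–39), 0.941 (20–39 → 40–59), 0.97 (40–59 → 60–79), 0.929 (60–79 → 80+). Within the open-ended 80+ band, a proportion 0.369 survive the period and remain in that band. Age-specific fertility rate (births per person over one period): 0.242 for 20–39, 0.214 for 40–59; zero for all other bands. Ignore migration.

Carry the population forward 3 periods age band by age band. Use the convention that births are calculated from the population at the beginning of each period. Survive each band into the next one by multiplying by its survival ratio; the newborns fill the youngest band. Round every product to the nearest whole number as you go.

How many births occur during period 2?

575

Period 1:
Births: 1580 × 0.242 = 382  |  680 × 0.214 = 146 ⇒ total 528
20–39: 1090 × 0.973 = 1061
40–59: 1580 × 0.941 = 1487
60–79: 680 × 0.97 = 660
80+: 1620 × 0.929 + 830 × 0.369 = 1505 + 306 = 1811
Giving 528 / 1061 / 1487 / 660 / 1811.
Period 2:
Births: 1061 × 0.242 = 257  |  1487 × 0.214 = 318 ⇒ total 575
20–39: 528 × 0.973 = 514
40–59: 1061 × 0.941 = 998
60–79: 1487 × 0.97 = 1442
80+: 660 × 0.929 + 1811 × 0.369 = 613 + 668 = 1281
Giving 575 / 514 / 998 / 1442 / 1281.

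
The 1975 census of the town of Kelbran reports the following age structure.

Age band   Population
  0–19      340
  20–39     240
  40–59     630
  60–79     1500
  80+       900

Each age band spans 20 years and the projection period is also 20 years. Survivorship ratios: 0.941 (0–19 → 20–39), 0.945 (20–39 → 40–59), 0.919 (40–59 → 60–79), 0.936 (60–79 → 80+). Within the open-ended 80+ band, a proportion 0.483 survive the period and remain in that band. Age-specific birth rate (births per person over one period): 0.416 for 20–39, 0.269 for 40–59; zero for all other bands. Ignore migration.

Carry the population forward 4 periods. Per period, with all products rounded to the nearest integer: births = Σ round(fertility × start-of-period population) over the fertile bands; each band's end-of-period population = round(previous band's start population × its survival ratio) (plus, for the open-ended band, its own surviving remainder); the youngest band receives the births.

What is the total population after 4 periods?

1396

Let band 1 be 0–19 through band 5 = 80+.
— Period 1 —
Births: 240 * 0.416 = 100  |  630 * 0.269 = 169 — total 269
Band 2: 340 * 0.941 = 320
Band 3: 240 * 0.945 = 227
Band 4: 630 * 0.919 = 579
Band 5: 1500 * 0.936 + 900 * 0.483 = 1404 + 435 = 1839
End of period: [269, 320, 227, 579, 1839]
— Period 2 —
Births: 320 * 0.416 = 133  |  227 * 0.269 = 61 — total 194
Band 2: 269 * 0.941 = 253
Band 3: 320 * 0.945 = 302
Band 4: 227 * 0.919 = 209
Band 5: 579 * 0.936 + 1839 * 0.483 = 542 + 888 = 1430
End of period: [194, 253, 302, 209, 1430]
— Period 3 —
Births: 253 * 0.416 = 105  |  302 * 0.269 = 81 — total 186
Band 2: 194 * 0.941 = 183
Band 3: 253 * 0.945 = 239
Band 4: 302 * 0.919 = 278
Band 5: 209 * 0.936 + 1430 * 0.483 = 196 + 691 = 887
End of period: [186, 183, 239, 278, 887]
— Period 4 —
Births: 183 * 0.416 = 76  |  239 * 0.269 = 64 — total 140
Band 2: 186 * 0.941 = 175
Band 3: 183 * 0.945 = 173
Band 4: 239 * 0.919 = 220
Band 5: 278 * 0.936 + 887 * 0.483 = 260 + 428 = 688
End of period: [140, 175, 173, 220, 688]
Total after period 4: 140 + 175 + 173 + 220 + 688 = 1396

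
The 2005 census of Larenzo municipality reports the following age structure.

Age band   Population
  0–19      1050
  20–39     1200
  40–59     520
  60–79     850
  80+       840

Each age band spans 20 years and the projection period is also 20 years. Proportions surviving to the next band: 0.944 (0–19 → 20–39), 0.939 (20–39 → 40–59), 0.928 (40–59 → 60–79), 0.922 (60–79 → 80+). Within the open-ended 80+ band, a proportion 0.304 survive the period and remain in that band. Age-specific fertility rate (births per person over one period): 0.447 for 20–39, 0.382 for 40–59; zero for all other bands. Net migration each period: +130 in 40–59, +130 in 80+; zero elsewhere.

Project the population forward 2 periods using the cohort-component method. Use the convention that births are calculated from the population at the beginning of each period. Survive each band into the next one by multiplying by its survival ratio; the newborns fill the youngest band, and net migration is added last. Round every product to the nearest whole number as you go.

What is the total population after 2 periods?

4774

Let band 1 be 0–19 through band 5 = 80+.
[period 1]
Births: 1200 × 0.447 = 536 ; 520 × 0.382 = 199 → 735
Band 2: 1050 × 0.944 = 991
Band 3: 1200 × 0.939 = 1127
Band 4: 520 × 0.928 = 483
Band 5: 850 × 0.922 + 840 × 0.304 = 784 + 255 = 1039
Net migration: Band 3 + 130 → 1257; Band 5 + 130 → 1169
Giving 735 / 991 / 1257 / 483 / 1169.
[period 2]
Births: 991 × 0.447 = 443 ; 1257 × 0.382 = 480 → 923
Band 2: 735 × 0.944 = 694
Band 3: 991 × 0.939 = 931
Band 4: 1257 × 0.928 = 1166
Band 5: 483 × 0.922 + 1169 × 0.304 = 445 + 355 = 800
Net migration: Band 3 + 130 → 1061; Band 5 + 130 → 930
Giving 923 / 694 / 1061 / 1166 / 930.
Total after period 2: 923 + 694 + 1061 + 1166 + 930 = 4774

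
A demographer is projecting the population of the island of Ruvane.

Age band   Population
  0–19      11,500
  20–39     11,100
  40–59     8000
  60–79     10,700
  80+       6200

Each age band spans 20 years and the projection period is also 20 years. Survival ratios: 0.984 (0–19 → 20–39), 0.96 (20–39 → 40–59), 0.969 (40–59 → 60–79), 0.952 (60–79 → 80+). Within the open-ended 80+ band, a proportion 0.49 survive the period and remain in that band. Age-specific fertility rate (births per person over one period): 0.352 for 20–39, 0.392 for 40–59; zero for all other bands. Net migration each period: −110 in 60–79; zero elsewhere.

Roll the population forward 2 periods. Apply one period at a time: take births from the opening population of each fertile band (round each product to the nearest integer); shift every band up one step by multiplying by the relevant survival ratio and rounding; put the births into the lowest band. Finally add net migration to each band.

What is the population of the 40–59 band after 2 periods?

Period 1:
Births: 11100 * 0.352 = 3907, 8000 * 0.392 = 3136 ⇒ total 7043
20–39: 11500 * 0.984 = 11316
40–59: 11100 * 0.96 = 10656
60–79: 8000 * 0.969 = 7752
80+: 10700 * 0.952 + 6200 * 0.49 = 10186 + 3038 = 13224
Net migration: 60–79 − 110 → 7642
Giving 7043 / 11316 / 10656 / 7642 / 13224.
Period 2:
Births: 11316 * 0.352 = 3983, 10656 * 0.392 = 4177 ⇒ total 8160
20–39: 7043 * 0.984 = 6930
40–59: 11316 * 0.96 = 10863
60–79: 10656 * 0.969 = 10326
80+: 7642 * 0.952 + 13224 * 0.49 = 7275 + 6480 = 13755
Net migration: 60–79 − 110 → 10216
Giving 8160 / 6930 / 10863 / 10216 / 13755.

10863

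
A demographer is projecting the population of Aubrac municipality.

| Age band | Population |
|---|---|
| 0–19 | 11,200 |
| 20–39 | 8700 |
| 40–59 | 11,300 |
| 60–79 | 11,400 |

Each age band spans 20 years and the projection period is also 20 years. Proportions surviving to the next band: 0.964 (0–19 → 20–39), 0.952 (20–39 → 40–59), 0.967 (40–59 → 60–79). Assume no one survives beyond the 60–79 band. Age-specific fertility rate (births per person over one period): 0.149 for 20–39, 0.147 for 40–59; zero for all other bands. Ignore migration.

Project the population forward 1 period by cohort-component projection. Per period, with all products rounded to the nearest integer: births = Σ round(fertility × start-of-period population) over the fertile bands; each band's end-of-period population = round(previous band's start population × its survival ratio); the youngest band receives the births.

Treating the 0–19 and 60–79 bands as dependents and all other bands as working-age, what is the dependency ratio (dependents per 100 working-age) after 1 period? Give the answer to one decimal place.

After projecting period 1:
Births: 8700 × 0.149 = 1296  |  11300 × 0.147 = 1661 ⇒ total 2957
20–39: 11200 × 0.964 = 10797
40–59: 8700 × 0.952 = 8282
60–79: 11300 × 0.967 = 10927
→ [2957, 10797, 8282, 10927]
Dependents (band 0–19 + band 60–79) = 2957 + 10927 = 13884; working-age = 19079; ratio = 13884/19079 × 100 = 72.8

72.8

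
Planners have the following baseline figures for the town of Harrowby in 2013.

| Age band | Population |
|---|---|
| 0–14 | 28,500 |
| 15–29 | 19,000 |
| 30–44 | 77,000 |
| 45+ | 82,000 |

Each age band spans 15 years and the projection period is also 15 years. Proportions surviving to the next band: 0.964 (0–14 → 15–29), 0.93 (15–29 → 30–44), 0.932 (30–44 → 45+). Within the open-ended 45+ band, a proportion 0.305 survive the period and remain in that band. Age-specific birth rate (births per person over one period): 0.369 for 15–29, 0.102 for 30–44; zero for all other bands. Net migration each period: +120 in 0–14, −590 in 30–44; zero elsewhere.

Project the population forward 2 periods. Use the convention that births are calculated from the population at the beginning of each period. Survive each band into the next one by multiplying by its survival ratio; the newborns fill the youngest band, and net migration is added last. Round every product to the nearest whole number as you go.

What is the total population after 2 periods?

Numbering the bands 1..4 from youngest to oldest:
Period 1.
Births: 19000 × 0.369 = 7011  |  77000 × 0.102 = 7854 → total 14865
Band 2: 28500 × 0.964 = 27474
Band 3: 19000 × 0.93 = 17670
Band 4: 77000 × 0.932 + 82000 × 0.305 = 71764 + 25010 = 96774
Net migration: Band 1 + 120 → 14985; Band 3 − 590 → 17080
Population now: 0–14=14985, 15–29=27474, 30–44=17080, 45+=96774
Period 2.
Births: 27474 × 0.369 = 10138  |  17080 × 0.102 = 1742 → total 11880
Band 2: 14985 × 0.964 = 14446
Band 3: 27474 × 0.93 = 25551
Band 4: 17080 × 0.932 + 96774 × 0.305 = 15919 + 29516 = 45435
Net migration: Band 1 + 120 → 12000; Band 3 − 590 → 24961
Population now: 0–14=12000, 15–29=14446, 30–44=24961, 45+=45435
Total after period 2: 12000 + 14446 + 24961 + 45435 = 96842

96842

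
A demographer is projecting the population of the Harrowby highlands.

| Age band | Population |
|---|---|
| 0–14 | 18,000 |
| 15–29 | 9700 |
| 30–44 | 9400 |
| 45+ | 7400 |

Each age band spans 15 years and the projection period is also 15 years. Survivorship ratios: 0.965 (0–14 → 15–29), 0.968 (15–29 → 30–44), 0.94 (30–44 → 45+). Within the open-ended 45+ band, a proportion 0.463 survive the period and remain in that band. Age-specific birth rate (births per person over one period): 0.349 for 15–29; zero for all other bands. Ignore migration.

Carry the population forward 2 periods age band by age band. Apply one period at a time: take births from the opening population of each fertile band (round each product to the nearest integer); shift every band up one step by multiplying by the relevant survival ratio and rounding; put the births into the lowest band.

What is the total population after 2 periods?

Period 1.
Births: 9700 × 0.349 = 3385
15–29: 18000 × 0.965 = 17370
30–44: 9700 × 0.968 = 9390
45+: 9400 × 0.94 + 7400 × 0.463 = 8836 + 3426 = 12262
End of period: [3385, 17370, 9390, 12262]
Period 2.
Births: 17370 × 0.349 = 6062
15–29: 3385 × 0.965 = 3267
30–44: 17370 × 0.968 = 16814
45+: 9390 × 0.94 + 12262 × 0.463 = 8827 + 5677 = 14504
End of period: [6062, 3267, 16814, 14504]
Total after period 2: 6062 + 3267 + 16814 + 14504 = 40647

40647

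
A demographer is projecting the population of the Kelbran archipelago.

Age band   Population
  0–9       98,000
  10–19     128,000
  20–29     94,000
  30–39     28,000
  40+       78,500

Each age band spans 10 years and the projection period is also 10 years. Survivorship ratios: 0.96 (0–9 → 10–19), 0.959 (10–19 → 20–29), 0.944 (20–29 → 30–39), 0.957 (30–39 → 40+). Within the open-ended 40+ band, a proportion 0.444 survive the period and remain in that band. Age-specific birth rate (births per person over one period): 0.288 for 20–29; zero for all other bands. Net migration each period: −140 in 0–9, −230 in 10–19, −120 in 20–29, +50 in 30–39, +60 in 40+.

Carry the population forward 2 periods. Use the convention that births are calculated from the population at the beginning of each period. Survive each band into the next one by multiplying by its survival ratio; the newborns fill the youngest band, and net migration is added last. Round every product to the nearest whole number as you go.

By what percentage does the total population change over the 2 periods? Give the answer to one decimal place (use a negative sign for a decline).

Period 1:
Births: 94000 × 0.288 = 27072
10–19: 98000 × 0.96 = 94080
20–29: 128000 × 0.959 = 122752
30–39: 94000 × 0.944 = 88736
40+: 28000 × 0.957 + 78500 × 0.444 = 26796 + 34854 = 61650
Net migration: 0–9 − 140 → 26932; 10–19 − 230 → 93850; 20–29 − 120 → 122632; 30–39 + 50 → 88786; 40+ + 60 → 61710
Giving 26932 / 93850 / 122632 / 88786 / 61710.
Period 2:
Births: 122632 × 0.288 = 35318
10–19: 26932 × 0.96 = 25855
20–29: 93850 × 0.959 = 90002
30–39: 122632 × 0.944 = 115765
40+: 88786 × 0.957 + 61710 × 0.444 = 84968 + 27399 = 112367
Net migration: 0–9 − 140 → 35178; 10–19 − 230 → 25625; 20–29 − 120 → 89882; 30–39 + 50 → 115815; 40+ + 60 → 112427
Giving 35178 / 25625 / 89882 / 115815 / 112427.
Total: 426500 → 378927; change = -47573; percentage change = -11.2%

-11.2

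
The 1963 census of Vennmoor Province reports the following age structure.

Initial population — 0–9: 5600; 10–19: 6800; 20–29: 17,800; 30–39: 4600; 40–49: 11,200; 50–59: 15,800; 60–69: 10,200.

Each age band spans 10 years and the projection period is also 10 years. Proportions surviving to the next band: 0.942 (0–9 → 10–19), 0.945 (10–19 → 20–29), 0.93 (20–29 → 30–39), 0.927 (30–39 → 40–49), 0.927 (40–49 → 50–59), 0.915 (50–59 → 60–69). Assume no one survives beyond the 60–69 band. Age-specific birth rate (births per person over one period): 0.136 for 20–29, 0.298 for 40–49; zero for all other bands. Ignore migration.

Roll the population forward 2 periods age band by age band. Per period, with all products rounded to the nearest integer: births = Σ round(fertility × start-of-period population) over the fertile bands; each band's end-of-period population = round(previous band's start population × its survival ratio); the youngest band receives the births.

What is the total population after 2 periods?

Let band 1 be 0–9 through band 7 = 60–69.
Period 1.
Births: 17800 × 0.136 = 2421  |  11200 × 0.298 = 3338 — total 5759
Band 2: 5600 × 0.942 = 5275
Band 3: 6800 × 0.945 = 6426
Band 4: 17800 × 0.93 = 16554
Band 5: 4600 × 0.927 = 4264
Band 6: 11200 × 0.927 = 10382
Band 7: 15800 × 0.915 = 14457
Population now: 0–9=5759, 10–19=5275, 20–29=6426, 30–39=16554, 40–49=4264, 50–59=10382, 60–69=14457
Period 2.
Births: 6426 × 0.136 = 874  |  4264 × 0.298 = 1271 — total 2145
Band 2: 5759 × 0.942 = 5425
Band 3: 5275 × 0.945 = 4985
Band 4: 6426 × 0.93 = 5976
Band 5: 16554 × 0.927 = 15346
Band 6: 4264 × 0.927 = 3953
Band 7: 10382 × 0.915 = 9500
Population now: 0–9=2145, 10–19=5425, 20–29=4985, 30–39=5976, 40–49=15346, 50–59=3953, 60–69=9500
Total after period 2: 2145 + 5425 + 4985 + 5976 + 15346 + 3953 + 9500 = 47330

47330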